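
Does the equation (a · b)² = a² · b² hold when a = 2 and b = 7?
Substituting a = 2, b = 7:

LHS = (2 · 7)² = 196
RHS = 2² · 7² = 196

LHS = RHS, so the equation holds at this point.

Answer: Holds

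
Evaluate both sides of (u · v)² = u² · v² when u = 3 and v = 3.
LHS = (3 · 3)² = 81
RHS = 3² · 3² = 81

LHS = RHS: the two sides agree.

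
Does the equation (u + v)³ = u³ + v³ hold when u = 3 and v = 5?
Fails

Substituting u = 3, v = 5:

LHS = (3 + 5)³ = 512
RHS = 3³ + 5³ = 152

LHS ≠ RHS, so the equation does not hold at this point.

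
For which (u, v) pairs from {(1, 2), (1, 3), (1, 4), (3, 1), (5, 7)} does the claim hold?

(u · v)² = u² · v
(3, 1)

Testing each pair:
(1, 2): LHS = 4, RHS = 2 → fails
(1, 3): LHS = 9, RHS = 3 → fails
(1, 4): LHS = 16, RHS = 4 → fails
(3, 1): LHS = 9, RHS = 9 → holds
(5, 7): LHS = 1225, RHS = 175 → fails

1 of 5 pairs satisfies the claim.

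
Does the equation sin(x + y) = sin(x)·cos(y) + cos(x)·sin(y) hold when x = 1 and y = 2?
Holds

Substituting x = 1, y = 2:

LHS = sin(1 + 2) = sin(3) ≈ 0.1411
RHS = sin(1)·cos(2) + cos(1)·sin(2) = sin(1)·cos(2) + sin(2)·cos(1) ≈ 0.1411

LHS = RHS, so the equation holds at this point.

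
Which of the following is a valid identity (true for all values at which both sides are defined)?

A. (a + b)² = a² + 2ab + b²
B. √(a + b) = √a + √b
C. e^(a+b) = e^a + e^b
A: holds — e.g. at (3, 5), both sides equal 64.
B: fails at (3, 7) — LHS = √(10) ≈ 3.162, RHS = √(3) + √(7) ≈ 4.378.
C: fails at (1, 5) — LHS = e^6 ≈ 403.4, RHS = e + e^5 ≈ 151.1.

Answer: A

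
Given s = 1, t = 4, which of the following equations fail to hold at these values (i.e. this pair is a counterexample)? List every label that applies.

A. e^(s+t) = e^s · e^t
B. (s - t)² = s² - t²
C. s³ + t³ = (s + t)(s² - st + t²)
B

Evaluating each claim at the given values:
A. LHS = e^5 ≈ 148.4, RHS = e^5 ≈ 148.4 → holds here (LHS = RHS)
B. LHS = 9, RHS = -15 → fails here (LHS ≠ RHS)
C. LHS = 65, RHS = 65 → holds here (LHS = RHS)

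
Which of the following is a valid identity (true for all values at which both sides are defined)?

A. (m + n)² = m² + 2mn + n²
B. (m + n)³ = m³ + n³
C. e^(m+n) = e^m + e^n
A

A: holds — e.g. at (4, 6), both sides equal 100.
B: fails at (1, 3) — LHS = 64, RHS = 28.
C: fails at (4, 4) — LHS = e^8 ≈ 2981, RHS = 2·e^4 ≈ 109.2.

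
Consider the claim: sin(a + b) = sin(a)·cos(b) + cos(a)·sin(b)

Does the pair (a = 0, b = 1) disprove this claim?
No

Substituting a = 0, b = 1:
LHS = sin(0 + 1) = sin(1) ≈ 0.8415
RHS = sin(0)·cos(1) + cos(0)·sin(1) = sin(1) ≈ 0.8415

The sides agree, so this pair does not disprove the claim.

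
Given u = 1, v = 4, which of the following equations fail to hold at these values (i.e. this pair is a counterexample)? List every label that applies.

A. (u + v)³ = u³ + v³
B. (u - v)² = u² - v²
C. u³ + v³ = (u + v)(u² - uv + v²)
A, B

Evaluating each claim at the given values:
A. LHS = 125, RHS = 65 → fails here (LHS ≠ RHS)
B. LHS = 9, RHS = -15 → fails here (LHS ≠ RHS)
C. LHS = 65, RHS = 65 → holds here (LHS = RHS)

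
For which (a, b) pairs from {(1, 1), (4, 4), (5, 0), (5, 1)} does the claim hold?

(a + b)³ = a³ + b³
(5, 0)

Testing each pair:
(1, 1): LHS = 8, RHS = 2 → fails
(4, 4): LHS = 512, RHS = 128 → fails
(5, 0): LHS = 125, RHS = 125 → holds
(5, 1): LHS = 216, RHS = 126 → fails

1 of 4 pairs satisfies the claim.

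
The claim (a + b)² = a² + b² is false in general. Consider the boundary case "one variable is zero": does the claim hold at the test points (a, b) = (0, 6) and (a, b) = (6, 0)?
At (0, 6): LHS = 36, RHS = 36 → equal
At (6, 0): LHS = 36, RHS = 36 → equal

So the claim does hold at both of these boundary points, even though it is not an identity.

Answer: Yes, holds at both test points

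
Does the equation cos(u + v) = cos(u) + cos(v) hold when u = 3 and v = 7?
Substituting u = 3, v = 7:

LHS = cos(3 + 7) = cos(10) ≈ -0.8391
RHS = cos(3) + cos(7) ≈ -0.2361

LHS ≠ RHS, so the equation does not hold at this point.

Answer: Fails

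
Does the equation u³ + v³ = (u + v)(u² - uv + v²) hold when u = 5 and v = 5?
Substituting u = 5, v = 5:

LHS = 5³ + 5³ = 250
RHS = (5 + 5)(5² - 5·5 + 5²) = 250

LHS = RHS, so the equation holds at this point.

Answer: Holds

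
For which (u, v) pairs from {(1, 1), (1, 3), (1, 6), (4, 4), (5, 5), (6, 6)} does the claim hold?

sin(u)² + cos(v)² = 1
(1, 1), (4, 4), (5, 5), (6, 6)

Testing each pair:
(1, 1): LHS = cos(1)² + sin(1)² = 1, RHS = 1 → holds
(1, 3): LHS = sin(1)² + cos(3)² ≈ 1.688, RHS = 1 → fails
(1, 6): LHS = sin(1)² + cos(6)² ≈ 1.63, RHS = 1 → fails
(4, 4): LHS = cos(4)² + sin(4)² = 1, RHS = 1 → holds
(5, 5): LHS = cos(5)² + sin(5)² = 1, RHS = 1 → holds
(6, 6): LHS = sin(6)² + cos(6)² = 1, RHS = 1 → holds

4 of 6 pairs satisfy the claim.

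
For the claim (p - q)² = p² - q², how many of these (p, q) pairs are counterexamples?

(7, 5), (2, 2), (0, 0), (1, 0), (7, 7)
1

Testing each pair:
(7, 5): LHS = 4, RHS = 24 → counterexample
(2, 2): LHS = 0, RHS = 0 → satisfies claim
(0, 0): LHS = 0, RHS = 0 → satisfies claim
(1, 0): LHS = 1, RHS = 1 → satisfies claim
(7, 7): LHS = 0, RHS = 0 → satisfies claim

That makes 1 counterexample.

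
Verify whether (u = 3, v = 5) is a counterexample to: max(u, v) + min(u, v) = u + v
No

Substituting u = 3, v = 5:
LHS = max(3, 5) + min(3, 5) = 8
RHS = 3 + 5 = 8

The sides agree, so this pair does not disprove the claim.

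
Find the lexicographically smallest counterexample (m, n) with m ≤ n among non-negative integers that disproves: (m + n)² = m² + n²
Substituting (1, 1) into the claim:
LHS = (1 + 1)² = 4
RHS = 1² + 1² = 2

Since LHS ≠ RHS, this pair disproves the claim, and no lexicographically smaller pair (m ≤ n, non-negative integers) does.

For instance (6, 6) is also a counterexample (LHS = 144, RHS = 72), but it's lexicographically larger.

Answer: (m, n) = (1, 1)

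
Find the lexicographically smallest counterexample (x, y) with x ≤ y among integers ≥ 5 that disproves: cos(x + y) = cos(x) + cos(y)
(x, y) = (5, 5)

Substituting (5, 5) into the claim:
LHS = cos(5 + 5) = cos(10) ≈ -0.8391
RHS = cos(5) + cos(5) = 2·cos(5) ≈ 0.5673

Since LHS ≠ RHS, this pair disproves the claim, and no lexicographically smaller pair (x ≤ y, integers ≥ 5) does.

For instance (8, 10) is also a counterexample (LHS = cos(18) ≈ 0.6603, RHS = cos(10) + cos(8) ≈ -0.9846), but it's lexicographically larger.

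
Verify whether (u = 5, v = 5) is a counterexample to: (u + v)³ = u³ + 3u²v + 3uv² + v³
Substituting u = 5, v = 5:
LHS = (5 + 5)³ = 1000
RHS = 5³ + 3·5²·5 + 3·5·5² + 5³ = 1000

The sides agree, so this pair does not disprove the claim.

Answer: No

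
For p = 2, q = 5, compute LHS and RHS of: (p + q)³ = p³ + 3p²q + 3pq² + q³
LHS = (2 + 5)³ = 343
RHS = 2³ + 3·2²·5 + 3·2·5² + 5³ = 343

LHS = RHS: the two sides agree.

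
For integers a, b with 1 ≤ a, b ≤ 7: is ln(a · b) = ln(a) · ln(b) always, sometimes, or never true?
Sometimes true

It holds at (a, b) = (1, 1) (both sides equal 0), but fails at (a, b) = (7, 7) (LHS = ln(49) ≈ 3.892, RHS = ln(7)² ≈ 3.787).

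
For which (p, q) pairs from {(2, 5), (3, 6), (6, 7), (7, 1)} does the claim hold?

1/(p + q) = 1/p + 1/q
Testing each pair:
(2, 5): LHS = 1/7, RHS = 7/10 → fails
(3, 6): LHS = 1/9, RHS = 1/2 → fails
(6, 7): LHS = 1/13, RHS = 13/42 → fails
(7, 1): LHS = 1/8, RHS = 8/7 → fails

No pair satisfies the claim.

Answer: None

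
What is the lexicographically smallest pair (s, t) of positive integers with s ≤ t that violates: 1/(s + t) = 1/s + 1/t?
Substituting (1, 1) into the claim:
LHS = 1/(1 + 1) = 1/2
RHS = 1/1 + 1/1 = 2

Since LHS ≠ RHS, this pair disproves the claim, and no lexicographically smaller pair (s ≤ t, positive integers) does.

For instance (2, 8) is also a counterexample (LHS = 1/10, RHS = 5/8), but it's lexicographically larger.

Answer: (s, t) = (1, 1)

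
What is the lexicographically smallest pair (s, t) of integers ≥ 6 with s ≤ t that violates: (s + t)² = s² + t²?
Substituting (6, 6) into the claim:
LHS = (6 + 6)² = 144
RHS = 6² + 6² = 72

Since LHS ≠ RHS, this pair disproves the claim, and no lexicographically smaller pair (s ≤ t, integers ≥ 6) does.

For instance (11, 12) is also a counterexample (LHS = 529, RHS = 265), but it's lexicographically larger.

Answer: (s, t) = (6, 6)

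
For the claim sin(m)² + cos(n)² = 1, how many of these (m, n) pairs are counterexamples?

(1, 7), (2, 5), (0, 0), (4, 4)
Testing each pair:
(1, 7): LHS = cos(7)² + sin(1)² ≈ 1.276, RHS = 1 → counterexample
(2, 5): LHS = cos(5)² + sin(2)² ≈ 0.9073, RHS = 1 → counterexample
(0, 0): LHS = 1, RHS = 1 → satisfies claim
(4, 4): LHS = cos(4)² + sin(4)² = 1, RHS = 1 → satisfies claim

That makes 2 counterexamples.

Answer: 2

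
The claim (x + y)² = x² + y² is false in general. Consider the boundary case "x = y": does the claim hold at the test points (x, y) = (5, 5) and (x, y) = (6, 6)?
At (5, 5): LHS = 100 ≠ RHS = 50
At (6, 6): LHS = 144 ≠ RHS = 72

Answer: No, fails at both test points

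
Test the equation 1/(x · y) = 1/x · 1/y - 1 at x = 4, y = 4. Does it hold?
Fails

Substituting x = 4, y = 4:

LHS = 1/(4 · 4) = 1/16
RHS = 1/4 · 1/4 - 1 = -15/16

LHS ≠ RHS, so the equation does not hold at this point.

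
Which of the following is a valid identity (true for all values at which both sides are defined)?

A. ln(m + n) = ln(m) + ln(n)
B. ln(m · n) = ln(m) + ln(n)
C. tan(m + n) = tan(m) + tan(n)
A: fails at (1, 5) — LHS = ln(6) ≈ 1.792, RHS = ln(5) ≈ 1.609.
B: holds — e.g. at (5, 5), both sides equal ln(25) ≈ 3.219.
C: fails at (3, 5) — LHS = tan(8) ≈ -6.8, RHS = tan(5) + tan(3) ≈ -3.523.

Answer: B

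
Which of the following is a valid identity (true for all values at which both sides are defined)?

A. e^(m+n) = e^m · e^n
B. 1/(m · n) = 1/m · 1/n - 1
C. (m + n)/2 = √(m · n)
A

A: holds — e.g. at (3, 7), both sides equal e^10 ≈ 22026.5.
B: fails at (3, 5) — LHS = 1/15, RHS = -14/15.
C: fails at (2, 4) — LHS = 3, RHS = 2·√(2) ≈ 2.828.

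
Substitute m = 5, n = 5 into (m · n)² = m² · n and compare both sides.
LHS = (5 · 5)² = 625
RHS = 5² · 5 = 125

LHS ≠ RHS, so the equation does not hold here.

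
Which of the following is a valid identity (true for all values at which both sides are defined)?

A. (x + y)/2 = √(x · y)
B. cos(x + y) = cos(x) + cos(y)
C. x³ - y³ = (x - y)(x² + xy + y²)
C

A: fails at (2, 4) — LHS = 3, RHS = 2·√(2) ≈ 2.828.
B: fails at (2, 5) — LHS = cos(7) ≈ 0.7539, RHS = cos(2) + cos(5) ≈ -0.1325.
C: holds — e.g. at (3, 3), both sides equal 0.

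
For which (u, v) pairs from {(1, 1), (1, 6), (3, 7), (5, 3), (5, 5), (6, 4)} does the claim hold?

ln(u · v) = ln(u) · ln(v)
(1, 1)

Testing each pair:
(1, 1): LHS = 0, RHS = 0 → holds
(1, 6): LHS = ln(6) ≈ 1.792, RHS = 0 → fails
(3, 7): LHS = ln(21) ≈ 3.045, RHS = ln(3)·ln(7) ≈ 2.138 → fails
(5, 3): LHS = ln(15) ≈ 2.708, RHS = ln(3)·ln(5) ≈ 1.768 → fails
(5, 5): LHS = ln(25) ≈ 3.219, RHS = ln(5)² ≈ 2.59 → fails
(6, 4): LHS = ln(24) ≈ 3.178, RHS = ln(4)·ln(6) ≈ 2.484 → fails

1 of 6 pairs satisfies the claim.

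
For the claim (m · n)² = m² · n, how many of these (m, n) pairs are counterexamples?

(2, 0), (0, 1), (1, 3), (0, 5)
Testing each pair:
(2, 0): LHS = 0, RHS = 0 → satisfies claim
(0, 1): LHS = 0, RHS = 0 → satisfies claim
(1, 3): LHS = 9, RHS = 3 → counterexample
(0, 5): LHS = 0, RHS = 0 → satisfies claim

That makes 1 counterexample.

Answer: 1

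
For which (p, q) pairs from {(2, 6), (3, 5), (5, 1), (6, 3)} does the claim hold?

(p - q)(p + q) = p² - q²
Testing each pair:
(2, 6): LHS = -32, RHS = -32 → holds
(3, 5): LHS = -16, RHS = -16 → holds
(5, 1): LHS = 24, RHS = 24 → holds
(6, 3): LHS = 27, RHS = 27 → holds

Every pair satisfies the claim.

Answer: All pairs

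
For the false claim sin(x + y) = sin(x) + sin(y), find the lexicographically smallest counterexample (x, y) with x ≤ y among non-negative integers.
(x, y) = (1, 1)

Substituting (1, 1) into the claim:
LHS = sin(1 + 1) = sin(2) ≈ 0.9093
RHS = sin(1) + sin(1) = 2·sin(1) ≈ 1.683

Since LHS ≠ RHS, this pair disproves the claim, and no lexicographically smaller pair (x ≤ y, non-negative integers) does.

For instance (3, 3) is also a counterexample (LHS = sin(6) ≈ -0.2794, RHS = 2·sin(3) ≈ 0.2822), but it's lexicographically larger.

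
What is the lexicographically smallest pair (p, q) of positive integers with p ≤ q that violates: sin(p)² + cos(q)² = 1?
At (1, 1): both sides equal 1, so it holds there.

Substituting (1, 2) into the claim:
LHS = sin(1)² + cos(2)² ≈ 0.8813
RHS = 1

Since LHS ≠ RHS, this pair disproves the claim, and no lexicographically smaller pair (p ≤ q, positive integers) does.

For instance (1, 3) is also a counterexample (LHS = sin(1)² + cos(3)² ≈ 1.688, RHS = 1), but it's lexicographically larger.

Answer: (p, q) = (1, 2)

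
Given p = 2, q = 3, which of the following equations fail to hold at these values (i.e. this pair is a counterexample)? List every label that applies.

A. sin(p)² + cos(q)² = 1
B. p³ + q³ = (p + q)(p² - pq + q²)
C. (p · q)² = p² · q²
Evaluating each claim at the given values:
A. LHS = sin(2)² + cos(3)² ≈ 1.807, RHS = 1 → fails here (LHS ≠ RHS)
B. LHS = 35, RHS = 35 → holds here (LHS = RHS)
C. LHS = 36, RHS = 36 → holds here (LHS = RHS)

Answer: A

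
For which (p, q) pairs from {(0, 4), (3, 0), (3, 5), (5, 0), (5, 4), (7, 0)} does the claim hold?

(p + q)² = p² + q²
Testing each pair:
(0, 4): LHS = 16, RHS = 16 → holds
(3, 0): LHS = 9, RHS = 9 → holds
(3, 5): LHS = 64, RHS = 34 → fails
(5, 0): LHS = 25, RHS = 25 → holds
(5, 4): LHS = 81, RHS = 41 → fails
(7, 0): LHS = 49, RHS = 49 → holds

4 of 6 pairs satisfy the claim.

Answer: (0, 4), (3, 0), (5, 0), (7, 0)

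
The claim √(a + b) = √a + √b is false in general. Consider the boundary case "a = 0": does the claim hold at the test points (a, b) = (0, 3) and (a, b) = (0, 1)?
At (0, 3): LHS = √(3) ≈ 1.732, RHS = √(3) ≈ 1.732 → equal
At (0, 1): LHS = 1, RHS = 1 → equal

So the claim does hold at both of these boundary points, even though it is not an identity.

Answer: Yes, holds at both test points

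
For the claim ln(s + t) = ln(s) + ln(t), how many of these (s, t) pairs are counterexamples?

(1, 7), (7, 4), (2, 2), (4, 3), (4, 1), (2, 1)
5

Testing each pair:
(1, 7): LHS = ln(8) ≈ 2.079, RHS = ln(7) ≈ 1.946 → counterexample
(7, 4): LHS = ln(11) ≈ 2.398, RHS = ln(4) + ln(7) ≈ 3.332 → counterexample
(2, 2): LHS = ln(4) ≈ 1.386, RHS = 2·ln(2) ≈ 1.386 → satisfies claim
(4, 3): LHS = ln(7) ≈ 1.946, RHS = ln(3) + ln(4) ≈ 2.485 → counterexample
(4, 1): LHS = ln(5) ≈ 1.609, RHS = ln(4) ≈ 1.386 → counterexample
(2, 1): LHS = ln(3) ≈ 1.099, RHS = ln(2) ≈ 0.6931 → counterexample

That makes 5 counterexamples.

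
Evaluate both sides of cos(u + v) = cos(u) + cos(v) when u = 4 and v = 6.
LHS = cos(4 + 6) = cos(10) ≈ -0.8391
RHS = cos(4) + cos(6) ≈ 0.3065

LHS ≠ RHS (they differ by about 1.146), so the equation does not hold here.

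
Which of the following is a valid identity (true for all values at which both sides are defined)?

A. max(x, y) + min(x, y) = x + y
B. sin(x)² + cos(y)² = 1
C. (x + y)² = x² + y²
A: holds — e.g. at (3, 4), both sides equal 7.
B: fails at (2, 7) — LHS = cos(7)² + sin(2)² ≈ 1.395, RHS = 1.
C: fails at (3, 7) — LHS = 100, RHS = 58.

Answer: A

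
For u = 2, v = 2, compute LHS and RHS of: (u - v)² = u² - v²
LHS = (2 - 2)² = 0
RHS = 2² - 2² = 0

LHS = RHS: the two sides agree.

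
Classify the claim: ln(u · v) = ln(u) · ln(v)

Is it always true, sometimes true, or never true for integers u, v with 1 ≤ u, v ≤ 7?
Sometimes true

It holds at (u, v) = (1, 1) (both sides equal 0), but fails at (u, v) = (1, 6) (LHS = ln(6) ≈ 1.792, RHS = 0).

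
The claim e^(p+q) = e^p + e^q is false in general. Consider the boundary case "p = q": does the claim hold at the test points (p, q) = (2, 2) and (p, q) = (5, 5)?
At (2, 2): LHS = e^4 ≈ 54.6 ≠ RHS = 2·e^2 ≈ 14.78
At (5, 5): LHS = e^10 ≈ 22026.5 ≠ RHS = 2·e^5 ≈ 296.8

Answer: No, fails at both test points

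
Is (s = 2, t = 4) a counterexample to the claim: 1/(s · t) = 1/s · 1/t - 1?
Yes

Substituting s = 2, t = 4:
LHS = 1/(2 · 4) = 1/8
RHS = 1/2 · 1/4 - 1 = -7/8

Since LHS ≠ RHS, this pair disproves the claim.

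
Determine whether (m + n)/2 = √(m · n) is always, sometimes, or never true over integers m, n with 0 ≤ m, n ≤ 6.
It holds at (m, n) = (0, 0) (both sides equal 0), but fails at (m, n) = (1, 4) (LHS = 5/2, RHS = 2).

Answer: Sometimes true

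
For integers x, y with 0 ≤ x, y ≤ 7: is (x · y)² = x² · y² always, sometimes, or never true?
Always true

The identity holds for every pair in the range. For instance at (x, y) = (6, 1): both sides equal 36.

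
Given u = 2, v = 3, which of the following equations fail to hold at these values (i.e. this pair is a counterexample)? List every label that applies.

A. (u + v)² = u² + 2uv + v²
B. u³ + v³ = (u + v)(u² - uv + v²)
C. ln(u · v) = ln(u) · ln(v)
Evaluating each claim at the given values:
A. LHS = 25, RHS = 25 → holds here (LHS = RHS)
B. LHS = 35, RHS = 35 → holds here (LHS = RHS)
C. LHS = ln(6) ≈ 1.792, RHS = ln(2)·ln(3) ≈ 0.7615 → fails here (LHS ≠ RHS)

Answer: C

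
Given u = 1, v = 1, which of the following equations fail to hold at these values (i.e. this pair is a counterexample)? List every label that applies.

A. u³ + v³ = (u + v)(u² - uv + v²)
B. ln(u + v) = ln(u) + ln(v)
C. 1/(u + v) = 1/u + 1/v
B, C

Evaluating each claim at the given values:
A. LHS = 2, RHS = 2 → holds here (LHS = RHS)
B. LHS = ln(2) ≈ 0.6931, RHS = 0 → fails here (LHS ≠ RHS)
C. LHS = 1/2, RHS = 2 → fails here (LHS ≠ RHS)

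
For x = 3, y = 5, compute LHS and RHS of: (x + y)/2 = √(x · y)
LHS = (3 + 5)/2 = 4
RHS = √(3 · 5) = √(15) ≈ 3.873

LHS ≠ RHS (they differ by about 0.127), so the equation does not hold here.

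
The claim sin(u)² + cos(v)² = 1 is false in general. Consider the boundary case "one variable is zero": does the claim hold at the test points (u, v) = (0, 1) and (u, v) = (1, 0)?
No, fails at both test points

At (0, 1): LHS = cos(1)² ≈ 0.2919 ≠ RHS = 1
At (1, 0): LHS = sin(1)² + 1 ≈ 1.708 ≠ RHS = 1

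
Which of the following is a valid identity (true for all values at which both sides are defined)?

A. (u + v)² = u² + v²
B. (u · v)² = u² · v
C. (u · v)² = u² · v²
A: fails at (1, 2) — LHS = 9, RHS = 5.
B: fails at (4, 6) — LHS = 576, RHS = 96.
C: holds — e.g. at (1, 5), both sides equal 25.

Answer: C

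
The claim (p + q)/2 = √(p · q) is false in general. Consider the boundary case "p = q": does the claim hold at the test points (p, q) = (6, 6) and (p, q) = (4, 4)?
At (6, 6): LHS = 6, RHS = 6 → equal
At (4, 4): LHS = 4, RHS = 4 → equal

So the claim does hold at both of these boundary points, even though it is not an identity.

Answer: Yes, holds at both test points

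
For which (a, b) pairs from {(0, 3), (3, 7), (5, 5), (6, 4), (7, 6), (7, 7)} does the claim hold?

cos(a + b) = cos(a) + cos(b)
Testing each pair:
(0, 3): LHS = cos(3) ≈ -0.99, RHS = cos(3) + 1 ≈ 0.01001 → fails
(3, 7): LHS = cos(10) ≈ -0.8391, RHS = cos(3) + cos(7) ≈ -0.2361 → fails
(5, 5): LHS = cos(10) ≈ -0.8391, RHS = 2·cos(5) ≈ 0.5673 → fails
(6, 4): LHS = cos(10) ≈ -0.8391, RHS = cos(4) + cos(6) ≈ 0.3065 → fails
(7, 6): LHS = cos(13) ≈ 0.9074, RHS = cos(7) + cos(6) ≈ 1.714 → fails
(7, 7): LHS = cos(14) ≈ 0.1367, RHS = 2·cos(7) ≈ 1.508 → fails

No pair satisfies the claim.

Answer: None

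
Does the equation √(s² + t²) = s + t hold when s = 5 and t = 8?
Fails

Substituting s = 5, t = 8:

LHS = √(5² + 8²) = √(89) ≈ 9.434
RHS = 5 + 8 = 13

LHS ≠ RHS, so the equation does not hold at this point.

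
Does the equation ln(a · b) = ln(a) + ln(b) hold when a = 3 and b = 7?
Holds

Substituting a = 3, b = 7:

LHS = ln(3 · 7) = ln(21) ≈ 3.045
RHS = ln(3) + ln(7) ≈ 3.045

LHS = RHS, so the equation holds at this point.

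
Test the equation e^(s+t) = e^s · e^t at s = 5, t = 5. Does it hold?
Holds

Substituting s = 5, t = 5:

LHS = e^(5+5) = e^10 ≈ 22026.5
RHS = e^5 · e^5 = e^10 ≈ 22026.5

LHS = RHS, so the equation holds at this point.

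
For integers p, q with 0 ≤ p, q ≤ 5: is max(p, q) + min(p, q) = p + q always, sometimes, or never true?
Always true

The identity holds for every pair in the range. For instance at (p, q) = (1, 5): both sides equal 6.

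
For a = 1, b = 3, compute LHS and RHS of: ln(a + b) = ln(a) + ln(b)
LHS = ln(1 + 3) = ln(4) ≈ 1.386
RHS = ln(1) + ln(3) = ln(3) ≈ 1.099

LHS ≠ RHS (they differ by about 0.2877), so the equation does not hold here.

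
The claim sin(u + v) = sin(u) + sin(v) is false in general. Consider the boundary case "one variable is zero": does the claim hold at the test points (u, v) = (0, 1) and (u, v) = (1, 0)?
Yes, holds at both test points

At (0, 1): LHS = sin(1) ≈ 0.8415, RHS = sin(1) ≈ 0.8415 → equal
At (1, 0): LHS = sin(1) ≈ 0.8415, RHS = sin(1) ≈ 0.8415 → equal

So the claim does hold at both of these boundary points, even though it is not an identity.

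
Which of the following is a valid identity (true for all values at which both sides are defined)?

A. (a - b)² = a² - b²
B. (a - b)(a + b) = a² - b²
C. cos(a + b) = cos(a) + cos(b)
B

A: fails at (6, 7) — LHS = 1, RHS = -13.
B: holds — e.g. at (1, 4), both sides equal -15.
C: fails at (1, 4) — LHS = cos(5) ≈ 0.2837, RHS = cos(4) + cos(1) ≈ -0.1133.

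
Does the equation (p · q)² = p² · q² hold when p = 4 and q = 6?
Holds

Substituting p = 4, q = 6:

LHS = (4 · 6)² = 576
RHS = 4² · 6² = 576

LHS = RHS, so the equation holds at this point.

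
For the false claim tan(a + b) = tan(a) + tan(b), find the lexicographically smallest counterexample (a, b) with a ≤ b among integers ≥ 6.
Substituting (6, 6) into the claim:
LHS = tan(6 + 6) = tan(12) ≈ -0.6359
RHS = tan(6) + tan(6) = 2·tan(6) ≈ -0.582

Since LHS ≠ RHS, this pair disproves the claim, and no lexicographically smaller pair (a ≤ b, integers ≥ 6) does.

For instance (6, 10) is also a counterexample (LHS = tan(16) ≈ 0.3006, RHS = tan(6) + tan(10) ≈ 0.3574), but it's lexicographically larger.

Answer: (a, b) = (6, 6)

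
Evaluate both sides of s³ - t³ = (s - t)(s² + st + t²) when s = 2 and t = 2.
LHS = 2³ - 2³ = 0
RHS = (2 - 2)(2² + 2·2 + 2²) = 0

LHS = RHS: the two sides agree.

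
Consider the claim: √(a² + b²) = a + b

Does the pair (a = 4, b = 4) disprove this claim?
Substituting a = 4, b = 4:
LHS = √(4² + 4²) = 4·√(2) ≈ 5.657
RHS = 4 + 4 = 8

Since LHS ≠ RHS, this pair disproves the claim.

Answer: Yes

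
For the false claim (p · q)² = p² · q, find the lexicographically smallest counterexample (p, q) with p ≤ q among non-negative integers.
Substituting (1, 2) into the claim:
LHS = (1 · 2)² = 4
RHS = 1² · 2 = 2

Since LHS ≠ RHS, this pair disproves the claim, and no lexicographically smaller pair (p ≤ q, non-negative integers) does.

For instance (7, 7) is also a counterexample (LHS = 2401, RHS = 343), but it's lexicographically larger.

Answer: (p, q) = (1, 2)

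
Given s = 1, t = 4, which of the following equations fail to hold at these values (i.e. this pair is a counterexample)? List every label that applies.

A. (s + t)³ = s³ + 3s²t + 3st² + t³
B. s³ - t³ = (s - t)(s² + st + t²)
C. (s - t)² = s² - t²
C

Evaluating each claim at the given values:
A. LHS = 125, RHS = 125 → holds here (LHS = RHS)
B. LHS = -63, RHS = -63 → holds here (LHS = RHS)
C. LHS = 9, RHS = -15 → fails here (LHS ≠ RHS)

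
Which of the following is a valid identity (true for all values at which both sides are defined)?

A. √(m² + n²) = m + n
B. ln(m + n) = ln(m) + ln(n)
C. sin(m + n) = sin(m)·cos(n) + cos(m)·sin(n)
C

A: fails at (6, 7) — LHS = √(85) ≈ 9.22, RHS = 13.
B: fails at (2, 3) — LHS = ln(5) ≈ 1.609, RHS = ln(2) + ln(3) ≈ 1.792.
C: holds — e.g. at (6, 7), both sides equal sin(13) ≈ 0.4202.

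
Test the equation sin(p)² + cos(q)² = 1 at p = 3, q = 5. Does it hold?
Fails

Substituting p = 3, q = 5:

LHS = sin(3)² + cos(5)² ≈ 0.1004
RHS = 1

LHS ≠ RHS, so the equation does not hold at this point.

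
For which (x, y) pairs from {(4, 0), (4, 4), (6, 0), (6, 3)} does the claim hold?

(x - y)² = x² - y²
Testing each pair:
(4, 0): LHS = 16, RHS = 16 → holds
(4, 4): LHS = 0, RHS = 0 → holds
(6, 0): LHS = 36, RHS = 36 → holds
(6, 3): LHS = 9, RHS = 27 → fails

3 of 4 pairs satisfy the claim.

Answer: (4, 0), (4, 4), (6, 0)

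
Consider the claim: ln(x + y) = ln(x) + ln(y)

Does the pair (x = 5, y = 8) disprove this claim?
Yes

Substituting x = 5, y = 8:
LHS = ln(5 + 8) = ln(13) ≈ 2.565
RHS = ln(5) + ln(8) ≈ 3.689

Since LHS ≠ RHS, this pair disproves the claim.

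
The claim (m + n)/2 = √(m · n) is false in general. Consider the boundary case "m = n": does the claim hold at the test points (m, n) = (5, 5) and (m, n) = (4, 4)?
Yes, holds at both test points

At (5, 5): LHS = 5, RHS = 5 → equal
At (4, 4): LHS = 4, RHS = 4 → equal

So the claim does hold at both of these boundary points, even though it is not an identity.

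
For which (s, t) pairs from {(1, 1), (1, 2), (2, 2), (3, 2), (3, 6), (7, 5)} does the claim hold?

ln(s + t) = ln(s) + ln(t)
(2, 2)

Testing each pair:
(1, 1): LHS = ln(2) ≈ 0.6931, RHS = 0 → fails
(1, 2): LHS = ln(3) ≈ 1.099, RHS = ln(2) ≈ 0.6931 → fails
(2, 2): LHS = ln(4) ≈ 1.386, RHS = 2·ln(2) ≈ 1.386 → holds
(3, 2): LHS = ln(5) ≈ 1.609, RHS = ln(2) + ln(3) ≈ 1.792 → fails
(3, 6): LHS = ln(9) ≈ 2.197, RHS = ln(3) + ln(6) ≈ 2.89 → fails
(7, 5): LHS = ln(12) ≈ 2.485, RHS = ln(5) + ln(7) ≈ 3.555 → fails

1 of 6 pairs satisfies the claim.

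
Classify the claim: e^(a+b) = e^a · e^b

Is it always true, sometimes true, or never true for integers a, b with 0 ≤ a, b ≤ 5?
The identity holds for every pair in the range. For instance at (a, b) = (1, 4): both sides equal e^5 ≈ 148.4.

Answer: Always true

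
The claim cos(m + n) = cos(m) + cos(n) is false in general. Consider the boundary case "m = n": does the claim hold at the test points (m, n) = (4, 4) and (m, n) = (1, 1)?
At (4, 4): LHS = cos(8) ≈ -0.1455 ≠ RHS = 2·cos(4) ≈ -1.307
At (1, 1): LHS = cos(2) ≈ -0.4161 ≠ RHS = 2·cos(1) ≈ 1.081

Answer: No, fails at both test points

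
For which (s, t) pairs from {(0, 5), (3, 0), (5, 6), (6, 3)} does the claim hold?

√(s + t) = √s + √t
(0, 5), (3, 0)

Testing each pair:
(0, 5): LHS = √(5) ≈ 2.236, RHS = √(5) ≈ 2.236 → holds
(3, 0): LHS = √(3) ≈ 1.732, RHS = √(3) ≈ 1.732 → holds
(5, 6): LHS = √(11) ≈ 3.317, RHS = √(5) + √(6) ≈ 4.686 → fails
(6, 3): LHS = 3, RHS = √(3) + √(6) ≈ 4.182 → fails

2 of 4 pairs satisfy the claim.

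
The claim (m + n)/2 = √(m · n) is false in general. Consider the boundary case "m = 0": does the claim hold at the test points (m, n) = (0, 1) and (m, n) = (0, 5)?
No, fails at both test points

At (0, 1): LHS = 1/2 ≠ RHS = 0
At (0, 5): LHS = 5/2 ≠ RHS = 0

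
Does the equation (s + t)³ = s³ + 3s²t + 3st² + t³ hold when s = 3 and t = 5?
Holds

Substituting s = 3, t = 5:

LHS = (3 + 5)³ = 512
RHS = 3³ + 3·3²·5 + 3·3·5² + 5³ = 512

LHS = RHS, so the equation holds at this point.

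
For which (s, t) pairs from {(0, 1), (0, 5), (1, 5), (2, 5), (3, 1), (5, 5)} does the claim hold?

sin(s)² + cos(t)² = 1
Testing each pair:
(0, 1): LHS = cos(1)² ≈ 0.2919, RHS = 1 → fails
(0, 5): LHS = cos(5)² ≈ 0.08046, RHS = 1 → fails
(1, 5): LHS = cos(5)² + sin(1)² ≈ 0.7885, RHS = 1 → fails
(2, 5): LHS = cos(5)² + sin(2)² ≈ 0.9073, RHS = 1 → fails
(3, 1): LHS = sin(3)² + cos(1)² ≈ 0.3118, RHS = 1 → fails
(5, 5): LHS = cos(5)² + sin(5)² = 1, RHS = 1 → holds

1 of 6 pairs satisfies the claim.

Answer: (5, 5)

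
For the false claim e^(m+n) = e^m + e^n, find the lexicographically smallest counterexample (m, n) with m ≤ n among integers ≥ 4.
(m, n) = (4, 4)

Substituting (4, 4) into the claim:
LHS = e^(4+4) = e^8 ≈ 2981
RHS = e^4 + e^4 = 2·e^4 ≈ 109.2

Since LHS ≠ RHS, this pair disproves the claim, and no lexicographically smaller pair (m ≤ n, integers ≥ 4) does.

For instance (8, 9) is also a counterexample (LHS = e^17 ≈ 24154952.8, RHS = e^8 + e^9 ≈ 11084.0), but it's lexicographically larger.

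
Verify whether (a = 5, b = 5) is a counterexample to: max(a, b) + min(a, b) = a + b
No

Substituting a = 5, b = 5:
LHS = max(5, 5) + min(5, 5) = 10
RHS = 5 + 5 = 10

The sides agree, so this pair does not disprove the claim.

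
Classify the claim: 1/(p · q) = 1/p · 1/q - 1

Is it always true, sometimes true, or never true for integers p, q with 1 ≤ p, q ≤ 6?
The claim fails for every pair in the range. For instance at (p, q) = (4, 4): LHS = 1/16, RHS = -15/16.

Answer: Never true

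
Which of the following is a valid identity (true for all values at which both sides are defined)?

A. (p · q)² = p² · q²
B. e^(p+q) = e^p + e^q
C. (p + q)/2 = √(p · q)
A

A: holds — e.g. at (3, 3), both sides equal 81.
B: fails at (2, 3) — LHS = e^5 ≈ 148.4, RHS = e^2 + e^3 ≈ 27.47.
C: fails at (4, 6) — LHS = 5, RHS = 2·√(6) ≈ 4.899.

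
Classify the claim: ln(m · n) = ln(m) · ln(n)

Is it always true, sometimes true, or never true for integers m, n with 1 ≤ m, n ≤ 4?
It holds at (m, n) = (1, 1) (both sides equal 0), but fails at (m, n) = (4, 1) (LHS = ln(4) ≈ 1.386, RHS = 0).

Answer: Sometimes true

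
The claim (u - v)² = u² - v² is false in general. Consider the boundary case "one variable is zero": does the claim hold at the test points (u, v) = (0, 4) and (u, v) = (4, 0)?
Only at (4, 0)

At (0, 4): LHS = 16 ≠ RHS = -16
At (4, 0): LHS = 16, RHS = 16 → equal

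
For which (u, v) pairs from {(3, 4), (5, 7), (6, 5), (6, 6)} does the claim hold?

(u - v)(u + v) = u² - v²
Testing each pair:
(3, 4): LHS = -7, RHS = -7 → holds
(5, 7): LHS = -24, RHS = -24 → holds
(6, 5): LHS = 11, RHS = 11 → holds
(6, 6): LHS = 0, RHS = 0 → holds

Every pair satisfies the claim.

Answer: All pairs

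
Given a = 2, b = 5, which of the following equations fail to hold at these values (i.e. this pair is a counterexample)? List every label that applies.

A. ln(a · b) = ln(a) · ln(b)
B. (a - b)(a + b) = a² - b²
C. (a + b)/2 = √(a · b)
A, C

Evaluating each claim at the given values:
A. LHS = ln(10) ≈ 2.303, RHS = ln(2)·ln(5) ≈ 1.116 → fails here (LHS ≠ RHS)
B. LHS = -21, RHS = -21 → holds here (LHS = RHS)
C. LHS = 7/2, RHS = √(10) ≈ 3.162 → fails here (LHS ≠ RHS)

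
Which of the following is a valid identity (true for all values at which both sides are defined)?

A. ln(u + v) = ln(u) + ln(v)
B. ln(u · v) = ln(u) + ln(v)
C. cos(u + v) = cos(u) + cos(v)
B

A: fails at (3, 7) — LHS = ln(10) ≈ 2.303, RHS = ln(3) + ln(7) ≈ 3.045.
B: holds — e.g. at (2, 3), both sides equal ln(6) ≈ 1.792.
C: fails at (1, 4) — LHS = cos(5) ≈ 0.2837, RHS = cos(4) + cos(1) ≈ -0.1133.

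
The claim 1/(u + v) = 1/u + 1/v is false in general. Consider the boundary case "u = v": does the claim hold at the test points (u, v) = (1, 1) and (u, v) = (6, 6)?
No, fails at both test points

At (1, 1): LHS = 1/2 ≠ RHS = 2
At (6, 6): LHS = 1/12 ≠ RHS = 1/3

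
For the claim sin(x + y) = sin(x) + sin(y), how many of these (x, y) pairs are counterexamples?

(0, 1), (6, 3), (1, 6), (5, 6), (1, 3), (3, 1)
5

Testing each pair:
(0, 1): LHS = sin(1) ≈ 0.8415, RHS = sin(1) ≈ 0.8415 → satisfies claim
(6, 3): LHS = sin(9) ≈ 0.4121, RHS = sin(6) + sin(3) ≈ -0.1383 → counterexample
(1, 6): LHS = sin(7) ≈ 0.657, RHS = sin(6) + sin(1) ≈ 0.5621 → counterexample
(5, 6): LHS = sin(11) ≈ -1, RHS = sin(5) + sin(6) ≈ -1.238 → counterexample
(1, 3): LHS = sin(4) ≈ -0.7568, RHS = sin(3) + sin(1) ≈ 0.9826 → counterexample
(3, 1): LHS = sin(4) ≈ -0.7568, RHS = sin(3) + sin(1) ≈ 0.9826 → counterexample

That makes 5 counterexamples.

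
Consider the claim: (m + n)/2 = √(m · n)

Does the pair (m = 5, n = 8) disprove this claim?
Yes

Substituting m = 5, n = 8:
LHS = (5 + 8)/2 = 13/2
RHS = √(5 · 8) = 2·√(10) ≈ 6.325

Since LHS ≠ RHS, this pair disproves the claim.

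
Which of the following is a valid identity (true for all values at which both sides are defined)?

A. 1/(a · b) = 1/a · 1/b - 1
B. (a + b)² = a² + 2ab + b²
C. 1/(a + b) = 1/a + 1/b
B

A: fails at (2, 2) — LHS = 1/4, RHS = -3/4.
B: holds — e.g. at (3, 3), both sides equal 36.
C: fails at (2, 5) — LHS = 1/7, RHS = 7/10.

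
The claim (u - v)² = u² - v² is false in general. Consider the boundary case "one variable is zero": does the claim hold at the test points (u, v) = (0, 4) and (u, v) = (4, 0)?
At (0, 4): LHS = 16 ≠ RHS = -16
At (4, 0): LHS = 16, RHS = 16 → equal

Answer: Only at (4, 0)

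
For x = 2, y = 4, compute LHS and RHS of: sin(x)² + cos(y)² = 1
LHS = sin(2)² + cos(4)² ≈ 1.254
RHS = 1

LHS ≠ RHS (they differ by about 0.2541), so the equation does not hold here.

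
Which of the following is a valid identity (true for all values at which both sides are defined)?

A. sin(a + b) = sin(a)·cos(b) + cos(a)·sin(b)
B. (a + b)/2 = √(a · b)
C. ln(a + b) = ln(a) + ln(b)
A: holds — e.g. at (4, 4), both sides equal sin(8) ≈ 0.9894.
B: fails at (5, 8) — LHS = 13/2, RHS = 2·√(10) ≈ 6.325.
C: fails at (4, 4) — LHS = ln(8) ≈ 2.079, RHS = 2·ln(4) ≈ 2.773.

Answer: A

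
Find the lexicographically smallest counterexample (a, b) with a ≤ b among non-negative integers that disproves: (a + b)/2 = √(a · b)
(a, b) = (0, 1)

At (0, 0): both sides equal 0, so it holds there.

Substituting (0, 1) into the claim:
LHS = (0 + 1)/2 = 1/2
RHS = √(0 · 1) = 0

Since LHS ≠ RHS, this pair disproves the claim, and no lexicographically smaller pair (a ≤ b, non-negative integers) does.

For instance (0, 5) is also a counterexample (LHS = 5/2, RHS = 0), but it's lexicographically larger.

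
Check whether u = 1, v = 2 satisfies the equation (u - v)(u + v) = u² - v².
Substituting u = 1, v = 2:

LHS = (1 - 2)(1 + 2) = -3
RHS = 1² - 2² = -3

LHS = RHS, so the equation holds at this point.

Answer: Holds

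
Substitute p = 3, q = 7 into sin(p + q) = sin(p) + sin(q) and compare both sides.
LHS = sin(3 + 7) = sin(10) ≈ -0.544
RHS = sin(3) + sin(7) ≈ 0.7981

LHS ≠ RHS (they differ by about 1.342), so the equation does not hold here.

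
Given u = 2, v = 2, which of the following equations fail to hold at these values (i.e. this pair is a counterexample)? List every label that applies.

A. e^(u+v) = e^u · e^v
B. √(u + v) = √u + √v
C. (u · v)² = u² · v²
Evaluating each claim at the given values:
A. LHS = e^4 ≈ 54.6, RHS = e^4 ≈ 54.6 → holds here (LHS = RHS)
B. LHS = 2, RHS = 2·√(2) ≈ 2.828 → fails here (LHS ≠ RHS)
C. LHS = 16, RHS = 16 → holds here (LHS = RHS)

Answer: B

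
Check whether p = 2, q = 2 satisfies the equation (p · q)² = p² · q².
Holds

Substituting p = 2, q = 2:

LHS = (2 · 2)² = 16
RHS = 2² · 2² = 16

LHS = RHS, so the equation holds at this point.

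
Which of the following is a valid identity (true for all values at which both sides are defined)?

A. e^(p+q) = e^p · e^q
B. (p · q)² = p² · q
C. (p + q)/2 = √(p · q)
A: holds — e.g. at (3, 7), both sides equal e^10 ≈ 22026.5.
B: fails at (5, 5) — LHS = 625, RHS = 125.
C: fails at (0, 1) — LHS = 1/2, RHS = 0.

Answer: A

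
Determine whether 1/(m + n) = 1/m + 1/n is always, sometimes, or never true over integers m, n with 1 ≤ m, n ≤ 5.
The claim fails for every pair in the range. For instance at (m, n) = (4, 4): LHS = 1/8, RHS = 1/2.

Answer: Never true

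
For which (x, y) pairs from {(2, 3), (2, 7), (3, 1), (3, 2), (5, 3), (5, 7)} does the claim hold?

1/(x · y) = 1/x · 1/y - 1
Testing each pair:
(2, 3): LHS = 1/6, RHS = -5/6 → fails
(2, 7): LHS = 1/14, RHS = -13/14 → fails
(3, 1): LHS = 1/3, RHS = -2/3 → fails
(3, 2): LHS = 1/6, RHS = -5/6 → fails
(5, 3): LHS = 1/15, RHS = -14/15 → fails
(5, 7): LHS = 1/35, RHS = -34/35 → fails

No pair satisfies the claim.

Answer: None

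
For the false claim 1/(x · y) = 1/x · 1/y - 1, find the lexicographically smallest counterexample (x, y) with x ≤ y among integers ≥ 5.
(x, y) = (5, 5)

Substituting (5, 5) into the claim:
LHS = 1/(5 · 5) = 1/25
RHS = 1/5 · 1/5 - 1 = -24/25

Since LHS ≠ RHS, this pair disproves the claim, and no lexicographically smaller pair (x ≤ y, integers ≥ 5) does.

For instance (10, 10) is also a counterexample (LHS = 1/100, RHS = -99/100), but it's lexicographically larger.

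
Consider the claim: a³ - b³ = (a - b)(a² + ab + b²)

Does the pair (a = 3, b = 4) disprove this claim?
No

Substituting a = 3, b = 4:
LHS = 3³ - 4³ = -37
RHS = (3 - 4)(3² + 3·4 + 4²) = -37

The sides agree, so this pair does not disprove the claim.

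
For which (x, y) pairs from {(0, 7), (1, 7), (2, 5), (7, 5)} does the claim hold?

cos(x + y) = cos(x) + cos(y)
None

Testing each pair:
(0, 7): LHS = cos(7) ≈ 0.7539, RHS = cos(7) + 1 ≈ 1.754 → fails
(1, 7): LHS = cos(8) ≈ -0.1455, RHS = cos(1) + cos(7) ≈ 1.294 → fails
(2, 5): LHS = cos(7) ≈ 0.7539, RHS = cos(2) + cos(5) ≈ -0.1325 → fails
(7, 5): LHS = cos(12) ≈ 0.8439, RHS = cos(5) + cos(7) ≈ 1.038 → fails

No pair satisfies the claim.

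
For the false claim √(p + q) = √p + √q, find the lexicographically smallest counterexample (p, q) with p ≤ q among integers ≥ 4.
(p, q) = (4, 4)

Substituting (4, 4) into the claim:
LHS = √(4 + 4) = 2·√(2) ≈ 2.828
RHS = √4 + √4 = 4

Since LHS ≠ RHS, this pair disproves the claim, and no lexicographically smaller pair (p ≤ q, integers ≥ 4) does.

For instance (9, 10) is also a counterexample (LHS = √(19) ≈ 4.359, RHS = 3 + √(10) ≈ 6.162), but it's lexicographically larger.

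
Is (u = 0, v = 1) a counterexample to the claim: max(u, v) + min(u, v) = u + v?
Substituting u = 0, v = 1:
LHS = max(0, 1) + min(0, 1) = 1
RHS = 0 + 1 = 1

The sides agree, so this pair does not disprove the claim.

Answer: No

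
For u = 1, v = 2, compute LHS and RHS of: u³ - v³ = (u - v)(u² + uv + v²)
LHS = 1³ - 2³ = -7
RHS = (1 - 2)(1² + 1·2 + 2²) = -7

LHS = RHS: the two sides agree.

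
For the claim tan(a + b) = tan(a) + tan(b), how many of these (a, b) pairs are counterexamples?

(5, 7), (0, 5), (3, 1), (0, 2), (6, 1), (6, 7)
4

Testing each pair:
(5, 7): LHS = tan(12) ≈ -0.6359, RHS = tan(5) + tan(7) ≈ -2.509 → counterexample
(0, 5): LHS = tan(5) ≈ -3.381, RHS = tan(5) ≈ -3.381 → satisfies claim
(3, 1): LHS = tan(4) ≈ 1.158, RHS = tan(3) + tan(1) ≈ 1.415 → counterexample
(0, 2): LHS = tan(2) ≈ -2.185, RHS = tan(2) ≈ -2.185 → satisfies claim
(6, 1): LHS = tan(7) ≈ 0.8714, RHS = tan(6) + tan(1) ≈ 1.266 → counterexample
(6, 7): LHS = tan(13) ≈ 0.463, RHS = tan(6) + tan(7) ≈ 0.5804 → counterexample

That makes 4 counterexamples.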